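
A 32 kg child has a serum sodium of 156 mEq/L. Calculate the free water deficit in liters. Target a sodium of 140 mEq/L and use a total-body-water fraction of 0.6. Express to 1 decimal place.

2.2 L

TBW = 0.6 · 32 = 19.2 L
Free water deficit = TBW · (Na/140 − 1)
= 19.2 · (156/140 − 1)
= 19.2 · 0.1143
= 2.19 L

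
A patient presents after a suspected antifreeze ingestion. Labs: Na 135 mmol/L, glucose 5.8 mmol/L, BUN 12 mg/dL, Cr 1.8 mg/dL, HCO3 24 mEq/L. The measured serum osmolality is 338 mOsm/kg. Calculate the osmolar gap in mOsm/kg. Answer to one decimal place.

Calculated osmolality = 2·Na + glucose + BUN/2.8
= 2·135 + 5.8 + 12/2.8
= 270 + 5.80 + 4.29
= 280.09 mOsm/kg ≈ 280.1 mOsm/kg
Osmolar gap = measured − calculated = 338 − 280.1 = 57.9 mOsm/kg

57.9 mOsm/kg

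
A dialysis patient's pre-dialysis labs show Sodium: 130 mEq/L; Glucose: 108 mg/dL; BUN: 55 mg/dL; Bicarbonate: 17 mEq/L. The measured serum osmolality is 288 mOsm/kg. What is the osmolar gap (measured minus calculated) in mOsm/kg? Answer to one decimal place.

Calculated osmolality = 2·Na + glucose/18 + BUN/2.8
= 2·130 + 108/18 + 55/2.8
= 260 + 6 + 19.64
= 285.64 mOsm/kg ≈ 285.6 mOsm/kg
Osmolar gap = measured − calculated = 288 − 285.6 = 2.4 mOsm/kg

2.4 mOsm/kg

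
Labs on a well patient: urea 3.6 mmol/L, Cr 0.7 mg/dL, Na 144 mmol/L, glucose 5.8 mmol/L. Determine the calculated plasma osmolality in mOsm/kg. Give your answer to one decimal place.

Calculated osmolality = 2·Na + glucose + urea
= 2·144 + 5.8 + 3.6
= 288 + 5.80 + 3.60
= 297.4 mOsm/kg

297.4 mOsm/kg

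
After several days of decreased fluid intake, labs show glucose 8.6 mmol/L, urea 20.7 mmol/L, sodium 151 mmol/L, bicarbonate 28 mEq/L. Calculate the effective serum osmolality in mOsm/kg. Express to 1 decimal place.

310.6 mOsm/kg

Effective osmolality excludes urea (freely permeant across cell membranes):
2·Na + glucose
= 2·151 + 8.6
= 302 + 8.6
= 310.6 mOsm/kg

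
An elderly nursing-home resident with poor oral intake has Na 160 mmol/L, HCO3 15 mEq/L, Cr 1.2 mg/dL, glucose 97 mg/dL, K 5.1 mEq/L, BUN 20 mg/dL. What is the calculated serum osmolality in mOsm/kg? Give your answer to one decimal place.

Calculated osmolality = 2·Na + glucose/18 + BUN/2.8
= 2·160 + 97/18 + 20/2.8
= 320 + 5.39 + 7.14
= 332.53 mOsm/kg

332.5 mOsm/kg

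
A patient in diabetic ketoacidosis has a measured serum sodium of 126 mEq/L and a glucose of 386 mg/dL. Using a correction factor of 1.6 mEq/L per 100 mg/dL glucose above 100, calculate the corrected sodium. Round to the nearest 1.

Corrected Na = measured Na + 1.6 · (glucose − 100)/100
= 126 + 1.6 · (386 − 100)/100
= 126 + 4.6
= 130.6 mEq/L

131 mEq/L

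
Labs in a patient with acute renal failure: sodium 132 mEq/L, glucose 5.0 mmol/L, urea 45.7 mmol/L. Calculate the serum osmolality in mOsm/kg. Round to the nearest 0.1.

314.7 mOsm/kg

Calculated osmolality = 2·Na + glucose + urea
= 2·132 + 5 + 45.7
= 264 + 5 + 45.70
= 314.7 mOsm/kg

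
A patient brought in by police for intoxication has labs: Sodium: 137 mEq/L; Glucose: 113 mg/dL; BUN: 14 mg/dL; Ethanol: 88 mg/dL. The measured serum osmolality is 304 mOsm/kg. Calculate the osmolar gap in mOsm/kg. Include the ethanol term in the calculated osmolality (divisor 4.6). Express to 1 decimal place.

Calculated osmolality = 2·Na + glucose/18 + BUN/2.8 + ethanol/4.6
= 2·137 + 113/18 + 14/2.8 + 88/4.6
= 274 + 6.28 + 5 + 19.13
= 304.41 mOsm/kg ≈ 304.4 mOsm/kg
Osmolar gap = measured − calculated = 304 − 304.4 = -0.4 mOsm/kg

-0.4 mOsm/kg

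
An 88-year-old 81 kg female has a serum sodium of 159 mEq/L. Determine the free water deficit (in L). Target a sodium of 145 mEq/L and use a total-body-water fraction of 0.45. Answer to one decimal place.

TBW = 0.45 · 81 = 36.45 L
Free water deficit = TBW · (Na/145 − 1)
= 36.45 · (159/145 − 1)
= 36.45 · 0.0966
= 3.52 L

3.5 L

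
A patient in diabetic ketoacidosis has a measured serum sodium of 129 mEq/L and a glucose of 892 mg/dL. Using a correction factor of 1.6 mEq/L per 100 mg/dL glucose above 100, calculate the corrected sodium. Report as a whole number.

142 mEq/L

Corrected Na = measured Na + 1.6 · (glucose − 100)/100
= 129 + 1.6 · (892 − 100)/100
= 129 + 12.7
= 141.7 mEq/L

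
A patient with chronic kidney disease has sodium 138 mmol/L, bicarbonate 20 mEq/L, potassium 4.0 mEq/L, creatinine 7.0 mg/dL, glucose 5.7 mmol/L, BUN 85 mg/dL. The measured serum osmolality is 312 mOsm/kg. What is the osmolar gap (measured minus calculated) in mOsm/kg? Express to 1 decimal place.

Calculated osmolality = 2·Na + glucose + BUN/2.8
= 2·138 + 5.7 + 85/2.8
= 276 + 5.70 + 30.36
= 312.06 mOsm/kg ≈ 312.1 mOsm/kg
Osmolar gap = measured − calculated = 312 − 312.1 = -0.1 mOsm/kg

-0.1 mOsm/kg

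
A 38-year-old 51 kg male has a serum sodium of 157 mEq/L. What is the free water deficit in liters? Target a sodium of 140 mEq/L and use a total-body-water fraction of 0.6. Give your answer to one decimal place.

3.7 L

TBW = 0.6 · 51 = 30.6 L
Free water deficit = TBW · (Na/140 − 1)
= 30.6 · (157/140 − 1)
= 30.6 · 0.1214
= 3.71 L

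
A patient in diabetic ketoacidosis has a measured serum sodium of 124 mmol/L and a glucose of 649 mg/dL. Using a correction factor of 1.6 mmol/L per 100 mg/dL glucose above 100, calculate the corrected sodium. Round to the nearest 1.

Corrected Na = measured Na + 1.6 · (glucose − 100)/100
= 124 + 1.6 · (649 − 100)/100
= 124 + 8.8
= 132.8 mmol/L

133 mmol/L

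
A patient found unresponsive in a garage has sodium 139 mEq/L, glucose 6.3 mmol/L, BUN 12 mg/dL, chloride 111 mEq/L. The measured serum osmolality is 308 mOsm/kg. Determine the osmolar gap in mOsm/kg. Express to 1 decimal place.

Calculated osmolality = 2·Na + glucose + BUN/2.8
= 2·139 + 6.3 + 12/2.8
= 278 + 6.30 + 4.29
= 288.59 mOsm/kg ≈ 288.6 mOsm/kg
Osmolar gap = measured − calculated = 308 − 288.6 = 19.4 mOsm/kg

19.4 mOsm/kg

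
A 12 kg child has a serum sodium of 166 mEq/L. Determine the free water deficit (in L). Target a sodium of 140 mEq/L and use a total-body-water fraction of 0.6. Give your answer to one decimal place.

TBW = 0.6 · 12 = 7.2 L
Free water deficit = TBW · (Na/140 − 1)
= 7.2 · (166/140 − 1)
= 7.2 · 0.1857
= 1.34 L

1.3 L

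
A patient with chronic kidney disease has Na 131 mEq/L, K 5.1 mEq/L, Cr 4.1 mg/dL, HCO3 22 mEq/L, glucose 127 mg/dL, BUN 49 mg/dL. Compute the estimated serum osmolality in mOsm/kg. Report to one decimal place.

Calculated osmolality = 2·Na + glucose/18 + BUN/2.8
= 2·131 + 127/18 + 49/2.8
= 262 + 7.06 + 17.50
= 286.56 mOsm/kg

286.6 mOsm/kg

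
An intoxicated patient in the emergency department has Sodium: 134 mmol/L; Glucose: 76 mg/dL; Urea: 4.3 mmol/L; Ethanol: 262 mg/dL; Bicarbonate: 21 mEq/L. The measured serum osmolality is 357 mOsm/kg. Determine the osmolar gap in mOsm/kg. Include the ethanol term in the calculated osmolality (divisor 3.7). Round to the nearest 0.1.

Calculated osmolality = 2·Na + glucose/18 + urea + ethanol/3.7
= 2·134 + 76/18 + 4.3 + 262/3.7
= 268 + 4.22 + 4.30 + 70.81
= 347.33 mOsm/kg ≈ 347.3 mOsm/kg
Osmolar gap = measured − calculated = 357 − 347.3 = 9.7 mOsm/kg

9.7 mOsm/kg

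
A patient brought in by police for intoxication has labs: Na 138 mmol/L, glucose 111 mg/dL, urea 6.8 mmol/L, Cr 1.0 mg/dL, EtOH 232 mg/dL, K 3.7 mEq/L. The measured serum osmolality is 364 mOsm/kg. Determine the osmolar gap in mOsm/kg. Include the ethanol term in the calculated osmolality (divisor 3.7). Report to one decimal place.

Calculated osmolality = 2·Na + glucose/18 + urea + ethanol/3.7
= 2·138 + 111/18 + 6.8 + 232/3.7
= 276 + 6.17 + 6.80 + 62.70
= 351.67 mOsm/kg ≈ 351.7 mOsm/kg
Osmolar gap = measured − calculated = 364 − 351.7 = 12.3 mOsm/kg

12.3 mOsm/kg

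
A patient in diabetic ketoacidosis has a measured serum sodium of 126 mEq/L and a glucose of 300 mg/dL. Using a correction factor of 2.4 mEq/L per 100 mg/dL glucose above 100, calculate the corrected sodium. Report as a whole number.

131 mEq/L

Corrected Na = measured Na + 2.4 · (glucose − 100)/100
= 126 + 2.4 · (300 − 100)/100
= 126 + 4.8
= 130.8 mEq/L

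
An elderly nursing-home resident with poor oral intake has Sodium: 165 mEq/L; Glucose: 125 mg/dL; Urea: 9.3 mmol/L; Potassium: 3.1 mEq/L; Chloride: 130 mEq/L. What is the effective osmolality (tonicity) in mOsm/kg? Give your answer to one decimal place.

336.9 mOsm/kg

Effective osmolality excludes urea (freely permeant across cell membranes):
2·Na + glucose/18
= 2·165 + 125/18
= 330 + 6.94
= 336.94 mOsm/kg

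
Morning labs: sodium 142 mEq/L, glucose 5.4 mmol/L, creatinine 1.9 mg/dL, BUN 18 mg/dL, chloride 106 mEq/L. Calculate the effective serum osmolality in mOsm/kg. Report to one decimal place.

289.4 mOsm/kg

Effective osmolality excludes urea (freely permeant across cell membranes):
2·Na + glucose
= 2·142 + 5.4
= 284 + 5.4
= 289.4 mOsm/kg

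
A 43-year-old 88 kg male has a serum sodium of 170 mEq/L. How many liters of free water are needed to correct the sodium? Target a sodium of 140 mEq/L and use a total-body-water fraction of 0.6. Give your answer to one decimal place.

TBW = 0.6 · 88 = 52.8 L
Free water deficit = TBW · (Na/140 − 1)
= 52.8 · (170/140 − 1)
= 52.8 · 0.2143
= 11.32 L

11.3 L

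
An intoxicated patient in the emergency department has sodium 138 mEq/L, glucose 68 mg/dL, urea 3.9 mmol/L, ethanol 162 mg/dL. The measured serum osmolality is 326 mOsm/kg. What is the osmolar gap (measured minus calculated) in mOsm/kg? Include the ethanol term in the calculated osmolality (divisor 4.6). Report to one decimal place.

Calculated osmolality = 2·Na + glucose/18 + urea + ethanol/4.6
= 2·138 + 68/18 + 3.9 + 162/4.6
= 276 + 3.78 + 3.90 + 35.22
= 318.9 mOsm/kg ≈ 318.9 mOsm/kg
Osmolar gap = measured − calculated = 326 − 318.9 = 7.1 mOsm/kg

7.1 mOsm/kg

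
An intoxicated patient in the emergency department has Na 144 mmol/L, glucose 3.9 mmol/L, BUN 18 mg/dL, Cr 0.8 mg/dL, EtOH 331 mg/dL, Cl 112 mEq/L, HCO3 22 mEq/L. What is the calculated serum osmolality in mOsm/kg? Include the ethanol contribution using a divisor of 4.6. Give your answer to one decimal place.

370.3 mOsm/kg

Calculated osmolality = 2·Na + glucose + BUN/2.8 + ethanol/4.6
= 2·144 + 3.9 + 18/2.8 + 331/4.6
= 288 + 3.90 + 6.43 + 71.96
= 370.29 mOsm/kg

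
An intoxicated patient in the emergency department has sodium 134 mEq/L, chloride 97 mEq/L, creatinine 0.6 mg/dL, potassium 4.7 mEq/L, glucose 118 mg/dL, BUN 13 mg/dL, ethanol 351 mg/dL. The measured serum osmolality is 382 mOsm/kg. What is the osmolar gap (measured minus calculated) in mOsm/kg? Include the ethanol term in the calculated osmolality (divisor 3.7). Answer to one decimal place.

Calculated osmolality = 2·Na + glucose/18 + BUN/2.8 + ethanol/3.7
= 2·134 + 118/18 + 13/2.8 + 351/3.7
= 268 + 6.56 + 4.64 + 94.86
= 374.06 mOsm/kg ≈ 374.1 mOsm/kg
Osmolar gap = measured − calculated = 382 − 374.1 = 7.9 mOsm/kg

7.9 mOsm/kg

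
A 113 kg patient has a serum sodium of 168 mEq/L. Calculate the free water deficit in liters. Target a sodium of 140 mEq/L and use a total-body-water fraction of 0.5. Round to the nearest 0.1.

TBW = 0.5 · 113 = 56.5 L
Free water deficit = TBW · (Na/140 − 1)
= 56.5 · (168/140 − 1)
= 56.5 · 0.2
= 11.3 L

11.3 L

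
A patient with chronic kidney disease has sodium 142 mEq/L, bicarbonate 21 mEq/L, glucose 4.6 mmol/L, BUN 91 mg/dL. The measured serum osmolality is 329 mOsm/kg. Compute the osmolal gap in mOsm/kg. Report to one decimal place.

Calculated osmolality = 2·Na + glucose + BUN/2.8
= 2·142 + 4.6 + 91/2.8
= 284 + 4.60 + 32.50
= 321.1 mOsm/kg ≈ 321.1 mOsm/kg
Osmolar gap = measured − calculated = 329 − 321.1 = 7.9 mOsm/kg

7.9 mOsm/kg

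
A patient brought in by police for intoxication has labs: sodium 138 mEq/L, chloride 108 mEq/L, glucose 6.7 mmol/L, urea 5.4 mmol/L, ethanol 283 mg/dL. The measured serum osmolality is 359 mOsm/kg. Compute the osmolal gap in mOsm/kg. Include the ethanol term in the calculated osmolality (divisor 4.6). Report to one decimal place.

Calculated osmolality = 2·Na + glucose + urea + ethanol/4.6
= 2·138 + 6.7 + 5.4 + 283/4.6
= 276 + 6.70 + 5.40 + 61.52
= 349.62 mOsm/kg ≈ 349.6 mOsm/kg
Osmolar gap = measured − calculated = 359 − 349.6 = 9.4 mOsm/kg

9.4 mOsm/kg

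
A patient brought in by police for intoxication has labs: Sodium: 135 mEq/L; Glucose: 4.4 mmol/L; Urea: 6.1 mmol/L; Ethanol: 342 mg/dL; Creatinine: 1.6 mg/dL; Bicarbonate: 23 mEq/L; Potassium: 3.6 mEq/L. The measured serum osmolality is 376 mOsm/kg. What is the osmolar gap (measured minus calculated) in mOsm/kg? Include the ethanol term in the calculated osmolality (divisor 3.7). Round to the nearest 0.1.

3.1 mOsm/kg

Calculated osmolality = 2·Na + glucose + urea + ethanol/3.7
= 2·135 + 4.4 + 6.1 + 342/3.7
= 270 + 4.40 + 6.10 + 92.43
= 372.93 mOsm/kg ≈ 372.9 mOsm/kg
Osmolar gap = measured − calculated = 376 − 372.9 = 3.1 mOsm/kg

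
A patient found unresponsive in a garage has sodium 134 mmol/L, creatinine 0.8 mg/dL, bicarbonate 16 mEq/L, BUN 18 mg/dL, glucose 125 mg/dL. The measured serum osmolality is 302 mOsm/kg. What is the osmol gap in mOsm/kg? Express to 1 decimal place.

Calculated osmolality = 2·Na + glucose/18 + BUN/2.8
= 2·134 + 125/18 + 18/2.8
= 268 + 6.94 + 6.43
= 281.37 mOsm/kg ≈ 281.4 mOsm/kg
Osmolar gap = measured − calculated = 302 − 281.4 = 20.6 mOsm/kg

20.6 mOsm/kg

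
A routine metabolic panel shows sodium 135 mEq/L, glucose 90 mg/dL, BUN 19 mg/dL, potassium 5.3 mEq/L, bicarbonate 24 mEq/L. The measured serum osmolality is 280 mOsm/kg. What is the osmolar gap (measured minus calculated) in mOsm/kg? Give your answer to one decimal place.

Calculated osmolality = 2·Na + glucose/18 + BUN/2.8
= 2·135 + 90/18 + 19/2.8
= 270 + 5 + 6.79
= 281.79 mOsm/kg ≈ 281.8 mOsm/kg
Osmolar gap = measured − calculated = 280 − 281.8 = -1.8 mOsm/kg

-1.8 mOsm/kg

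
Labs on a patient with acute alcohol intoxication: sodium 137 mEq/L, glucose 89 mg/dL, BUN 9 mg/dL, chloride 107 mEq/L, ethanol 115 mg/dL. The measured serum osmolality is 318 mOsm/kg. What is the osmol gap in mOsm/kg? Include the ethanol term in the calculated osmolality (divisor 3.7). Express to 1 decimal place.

4.8 mOsm/kg

Calculated osmolality = 2·Na + glucose/18 + BUN/2.8 + ethanol/3.7
= 2·137 + 89/18 + 9/2.8 + 115/3.7
= 274 + 4.94 + 3.21 + 31.08
= 313.23 mOsm/kg ≈ 313.2 mOsm/kg
Osmolar gap = measured − calculated = 318 − 313.2 = 4.8 mOsm/kg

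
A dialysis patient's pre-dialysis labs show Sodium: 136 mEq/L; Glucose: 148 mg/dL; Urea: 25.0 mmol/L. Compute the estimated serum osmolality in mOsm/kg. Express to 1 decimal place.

305.2 mOsm/kg

Calculated osmolality = 2·Na + glucose/18 + urea
= 2·136 + 148/18 + 25
= 272 + 8.22 + 25
= 305.22 mOsm/kg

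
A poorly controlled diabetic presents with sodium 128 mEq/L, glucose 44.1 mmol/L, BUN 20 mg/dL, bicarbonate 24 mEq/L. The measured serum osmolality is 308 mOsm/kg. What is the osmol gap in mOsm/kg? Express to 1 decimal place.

Calculated osmolality = 2·Na + glucose + BUN/2.8
= 2·128 + 44.1 + 20/2.8
= 256 + 44.10 + 7.14
= 307.24 mOsm/kg ≈ 307.2 mOsm/kg
Osmolar gap = measured − calculated = 308 − 307.2 = 0.8 mOsm/kg

0.8 mOsm/kg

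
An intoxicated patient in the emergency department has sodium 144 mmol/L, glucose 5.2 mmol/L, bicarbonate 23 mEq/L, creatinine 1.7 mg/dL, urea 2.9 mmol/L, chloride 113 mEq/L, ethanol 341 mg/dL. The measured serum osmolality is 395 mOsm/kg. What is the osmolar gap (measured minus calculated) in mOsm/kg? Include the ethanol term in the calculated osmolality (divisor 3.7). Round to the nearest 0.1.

6.7 mOsm/kg

Calculated osmolality = 2·Na + glucose + urea + ethanol/3.7
= 2·144 + 5.2 + 2.9 + 341/3.7
= 288 + 5.20 + 2.90 + 92.16
= 388.26 mOsm/kg ≈ 388.3 mOsm/kg
Osmolar gap = measured − calculated = 395 − 388.3 = 6.7 mOsm/kg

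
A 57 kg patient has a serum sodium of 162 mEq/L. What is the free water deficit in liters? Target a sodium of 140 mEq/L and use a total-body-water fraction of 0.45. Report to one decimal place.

TBW = 0.45 · 57 = 25.65 L
Free water deficit = TBW · (Na/140 − 1)
= 25.65 · (162/140 − 1)
= 25.65 · 0.1571
= 4.03 L

4.0 L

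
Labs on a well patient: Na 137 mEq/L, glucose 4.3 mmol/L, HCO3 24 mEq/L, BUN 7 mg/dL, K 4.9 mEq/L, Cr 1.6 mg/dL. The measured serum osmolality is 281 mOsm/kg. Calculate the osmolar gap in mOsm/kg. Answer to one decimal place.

Calculated osmolality = 2·Na + glucose + BUN/2.8
= 2·137 + 4.3 + 7/2.8
= 274 + 4.30 + 2.50
= 280.8 mOsm/kg ≈ 280.8 mOsm/kg
Osmolar gap = measured − calculated = 281 − 280.8 = 0.2 mOsm/kg

0.2 mOsm/kg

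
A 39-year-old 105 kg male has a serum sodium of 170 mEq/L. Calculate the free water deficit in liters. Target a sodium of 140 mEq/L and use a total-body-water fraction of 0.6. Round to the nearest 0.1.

13.5 L

TBW = 0.6 · 105 = 63 L
Free water deficit = TBW · (Na/140 − 1)
= 63 · (170/140 − 1)
= 63 · 0.2143
= 13.5 L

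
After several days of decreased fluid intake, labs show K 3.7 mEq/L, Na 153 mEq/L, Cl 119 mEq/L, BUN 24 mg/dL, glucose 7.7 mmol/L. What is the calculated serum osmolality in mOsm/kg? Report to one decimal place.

Calculated osmolality = 2·Na + glucose + BUN/2.8
= 2·153 + 7.7 + 24/2.8
= 306 + 7.70 + 8.57
= 322.27 mOsm/kg

322.3 mOsm/kg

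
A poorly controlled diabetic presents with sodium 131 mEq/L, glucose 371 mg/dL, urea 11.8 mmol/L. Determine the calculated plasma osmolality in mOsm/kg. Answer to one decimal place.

Calculated osmolality = 2·Na + glucose/18 + urea
= 2·131 + 371/18 + 11.8
= 262 + 20.61 + 11.80
= 294.41 mOsm/kg

294.4 mOsm/kg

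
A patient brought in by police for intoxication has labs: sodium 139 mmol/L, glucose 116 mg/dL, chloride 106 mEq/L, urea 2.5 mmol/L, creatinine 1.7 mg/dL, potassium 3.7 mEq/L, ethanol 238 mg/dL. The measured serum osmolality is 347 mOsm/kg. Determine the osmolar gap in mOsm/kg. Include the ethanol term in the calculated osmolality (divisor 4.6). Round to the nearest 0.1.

Calculated osmolality = 2·Na + glucose/18 + urea + ethanol/4.6
= 2·139 + 116/18 + 2.5 + 238/4.6
= 278 + 6.44 + 2.50 + 51.74
= 338.68 mOsm/kg ≈ 338.7 mOsm/kg
Osmolar gap = measured − calculated = 347 − 338.7 = 8.3 mOsm/kg

8.3 mOsm/kg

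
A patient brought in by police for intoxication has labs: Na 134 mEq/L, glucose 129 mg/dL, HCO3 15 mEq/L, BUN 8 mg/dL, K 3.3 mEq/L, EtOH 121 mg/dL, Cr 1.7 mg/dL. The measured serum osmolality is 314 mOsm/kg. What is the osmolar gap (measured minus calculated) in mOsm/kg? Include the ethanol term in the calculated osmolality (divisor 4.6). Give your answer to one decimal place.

9.7 mOsm/kg

Calculated osmolality = 2·Na + glucose/18 + BUN/2.8 + ethanol/4.6
= 2·134 + 129/18 + 8/2.8 + 121/4.6
= 268 + 7.17 + 2.86 + 26.30
= 304.33 mOsm/kg ≈ 304.3 mOsm/kg
Osmolar gap = measured − calculated = 314 − 304.3 = 9.7 mOsm/kg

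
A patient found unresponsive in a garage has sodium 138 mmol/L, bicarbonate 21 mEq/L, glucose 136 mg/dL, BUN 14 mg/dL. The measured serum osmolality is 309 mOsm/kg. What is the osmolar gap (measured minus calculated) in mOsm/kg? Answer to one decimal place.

20.4 mOsm/kg

Calculated osmolality = 2·Na + glucose/18 + BUN/2.8
= 2·138 + 136/18 + 14/2.8
= 276 + 7.56 + 5
= 288.56 mOsm/kg ≈ 288.6 mOsm/kg
Osmolar gap = measured − calculated = 309 − 288.6 = 20.4 mOsm/kg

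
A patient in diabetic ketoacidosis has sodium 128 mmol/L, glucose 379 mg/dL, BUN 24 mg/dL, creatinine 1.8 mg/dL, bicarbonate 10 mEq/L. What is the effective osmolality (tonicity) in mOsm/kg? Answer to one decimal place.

277.1 mOsm/kg

Effective osmolality excludes urea (freely permeant across cell membranes):
2·Na + glucose/18
= 2·128 + 379/18
= 256 + 21.06
= 277.06 mOsm/kg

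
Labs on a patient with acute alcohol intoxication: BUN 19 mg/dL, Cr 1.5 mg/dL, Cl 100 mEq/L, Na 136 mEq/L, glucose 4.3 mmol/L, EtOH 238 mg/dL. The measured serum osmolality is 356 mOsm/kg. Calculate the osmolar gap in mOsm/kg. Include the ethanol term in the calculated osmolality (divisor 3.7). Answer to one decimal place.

Calculated osmolality = 2·Na + glucose + BUN/2.8 + ethanol/3.7
= 2·136 + 4.3 + 19/2.8 + 238/3.7
= 272 + 4.30 + 6.79 + 64.32
= 347.41 mOsm/kg ≈ 347.4 mOsm/kg
Osmolar gap = measured − calculated = 356 − 347.4 = 8.6 mOsm/kg

8.6 mOsm/kg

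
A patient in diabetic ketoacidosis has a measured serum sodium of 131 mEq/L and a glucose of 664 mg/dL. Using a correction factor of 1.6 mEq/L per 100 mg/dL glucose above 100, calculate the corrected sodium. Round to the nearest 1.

140 mEq/L

Corrected Na = measured Na + 1.6 · (glucose − 100)/100
= 131 + 1.6 · (664 − 100)/100
= 131 + 9
= 140 mEq/L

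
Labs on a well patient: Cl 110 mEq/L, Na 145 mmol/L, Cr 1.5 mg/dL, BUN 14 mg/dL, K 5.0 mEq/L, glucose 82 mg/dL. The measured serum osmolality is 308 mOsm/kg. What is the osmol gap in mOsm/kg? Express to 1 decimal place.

8.4 mOsm/kg

Calculated osmolality = 2·Na + glucose/18 + BUN/2.8
= 2·145 + 82/18 + 14/2.8
= 290 + 4.56 + 5
= 299.56 mOsm/kg ≈ 299.6 mOsm/kg
Osmolar gap = measured − calculated = 308 − 299.6 = 8.4 mOsm/kg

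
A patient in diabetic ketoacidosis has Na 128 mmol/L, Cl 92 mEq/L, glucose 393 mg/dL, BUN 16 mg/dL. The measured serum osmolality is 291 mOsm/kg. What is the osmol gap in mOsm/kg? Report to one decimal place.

Calculated osmolality = 2·Na + glucose/18 + BUN/2.8
= 2·128 + 393/18 + 16/2.8
= 256 + 21.83 + 5.71
= 283.54 mOsm/kg ≈ 283.5 mOsm/kg
Osmolar gap = measured − calculated = 291 − 283.5 = 7.5 mOsm/kg

7.5 mOsm/kg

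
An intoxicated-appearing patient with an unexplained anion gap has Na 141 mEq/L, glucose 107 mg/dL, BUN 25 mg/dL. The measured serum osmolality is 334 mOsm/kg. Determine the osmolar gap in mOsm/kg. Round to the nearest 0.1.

37.1 mOsm/kg

Calculated osmolality = 2·Na + glucose/18 + BUN/2.8
= 2·141 + 107/18 + 25/2.8
= 282 + 5.94 + 8.93
= 296.87 mOsm/kg ≈ 296.9 mOsm/kg
Osmolar gap = measured − calculated = 334 − 296.9 = 37.1 mOsm/kg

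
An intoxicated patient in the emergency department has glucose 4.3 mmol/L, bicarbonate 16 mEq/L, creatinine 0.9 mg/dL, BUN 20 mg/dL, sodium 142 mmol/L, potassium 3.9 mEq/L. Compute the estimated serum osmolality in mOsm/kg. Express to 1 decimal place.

Calculated osmolality = 2·Na + glucose + BUN/2.8
= 2·142 + 4.3 + 20/2.8
= 284 + 4.30 + 7.14
= 295.44 mOsm/kg

295.4 mOsm/kg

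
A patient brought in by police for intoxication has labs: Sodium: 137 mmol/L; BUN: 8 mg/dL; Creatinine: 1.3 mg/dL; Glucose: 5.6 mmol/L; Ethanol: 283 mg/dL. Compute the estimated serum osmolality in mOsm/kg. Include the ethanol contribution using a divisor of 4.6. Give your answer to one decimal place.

Calculated osmolality = 2·Na + glucose + BUN/2.8 + ethanol/4.6
= 2·137 + 5.6 + 8/2.8 + 283/4.6
= 274 + 5.60 + 2.86 + 61.52
= 343.98 mOsm/kg

344.0 mOsm/kg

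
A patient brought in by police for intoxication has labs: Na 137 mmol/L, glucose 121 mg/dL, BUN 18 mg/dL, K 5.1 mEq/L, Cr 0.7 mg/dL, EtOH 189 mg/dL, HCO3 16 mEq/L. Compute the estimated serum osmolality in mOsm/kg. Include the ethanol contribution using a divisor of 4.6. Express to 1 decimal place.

Calculated osmolality = 2·Na + glucose/18 + BUN/2.8 + ethanol/4.6
= 2·137 + 121/18 + 18/2.8 + 189/4.6
= 274 + 6.72 + 6.43 + 41.09
= 328.24 mOsm/kg

328.2 mOsm/kg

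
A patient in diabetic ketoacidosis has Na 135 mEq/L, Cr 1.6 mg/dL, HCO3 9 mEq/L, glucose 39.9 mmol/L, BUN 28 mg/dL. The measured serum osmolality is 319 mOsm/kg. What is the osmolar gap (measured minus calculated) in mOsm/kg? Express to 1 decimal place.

-0.9 mOsm/kg

Calculated osmolality = 2·Na + glucose + BUN/2.8
= 2·135 + 39.9 + 28/2.8
= 270 + 39.90 + 10
= 319.9 mOsm/kg ≈ 319.9 mOsm/kg
Osmolar gap = measured − calculated = 319 − 319.9 = -0.9 mOsm/kg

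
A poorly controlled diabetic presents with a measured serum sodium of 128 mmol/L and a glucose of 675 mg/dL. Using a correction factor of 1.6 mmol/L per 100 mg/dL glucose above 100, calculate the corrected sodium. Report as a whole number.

137 mmol/L

Corrected Na = measured Na + 1.6 · (glucose − 100)/100
= 128 + 1.6 · (675 − 100)/100
= 128 + 9.2
= 137.2 mmol/L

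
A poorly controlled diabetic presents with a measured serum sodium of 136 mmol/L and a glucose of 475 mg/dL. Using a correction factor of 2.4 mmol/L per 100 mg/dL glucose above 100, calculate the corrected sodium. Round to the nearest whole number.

145 mmol/L

Corrected Na = measured Na + 2.4 · (glucose − 100)/100
= 136 + 2.4 · (475 − 100)/100
= 136 + 9
= 145 mmol/L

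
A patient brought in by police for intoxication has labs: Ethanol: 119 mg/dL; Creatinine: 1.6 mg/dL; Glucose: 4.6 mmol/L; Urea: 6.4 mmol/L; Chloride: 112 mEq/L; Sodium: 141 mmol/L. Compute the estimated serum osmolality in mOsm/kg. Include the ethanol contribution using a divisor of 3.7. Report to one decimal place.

325.2 mOsm/kg

Calculated osmolality = 2·Na + glucose + urea + ethanol/3.7
= 2·141 + 4.6 + 6.4 + 119/3.7
= 282 + 4.60 + 6.40 + 32.16
= 325.16 mOsm/kg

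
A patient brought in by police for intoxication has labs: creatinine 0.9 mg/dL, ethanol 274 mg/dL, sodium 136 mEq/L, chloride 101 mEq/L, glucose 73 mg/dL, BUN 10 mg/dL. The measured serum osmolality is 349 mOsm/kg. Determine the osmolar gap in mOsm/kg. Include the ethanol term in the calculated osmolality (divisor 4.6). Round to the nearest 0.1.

Calculated osmolality = 2·Na + glucose/18 + BUN/2.8 + ethanol/4.6
= 2·136 + 73/18 + 10/2.8 + 274/4.6
= 272 + 4.06 + 3.57 + 59.57
= 339.2 mOsm/kg ≈ 339.2 mOsm/kg
Osmolar gap = measured − calculated = 349 − 339.2 = 9.8 mOsm/kg

9.8 mOsm/kg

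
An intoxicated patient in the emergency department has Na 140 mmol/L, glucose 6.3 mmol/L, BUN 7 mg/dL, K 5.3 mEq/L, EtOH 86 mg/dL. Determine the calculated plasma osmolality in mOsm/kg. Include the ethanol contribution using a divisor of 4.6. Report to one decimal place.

Calculated osmolality = 2·Na + glucose + BUN/2.8 + ethanol/4.6
= 2·140 + 6.3 + 7/2.8 + 86/4.6
= 280 + 6.30 + 2.50 + 18.70
= 307.5 mOsm/kg

307.5 mOsm/kg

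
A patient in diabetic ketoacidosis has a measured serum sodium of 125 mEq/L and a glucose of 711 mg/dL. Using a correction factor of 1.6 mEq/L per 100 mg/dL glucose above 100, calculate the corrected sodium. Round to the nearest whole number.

Corrected Na = measured Na + 1.6 · (glucose − 100)/100
= 125 + 1.6 · (711 − 100)/100
= 125 + 9.8
= 134.8 mEq/L

135 mEq/L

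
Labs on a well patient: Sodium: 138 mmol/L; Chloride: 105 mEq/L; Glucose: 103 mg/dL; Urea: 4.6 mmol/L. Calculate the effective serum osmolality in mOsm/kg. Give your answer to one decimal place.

281.7 mOsm/kg

Effective osmolality excludes urea (freely permeant across cell membranes):
2·Na + glucose/18
= 2·138 + 103/18
= 276 + 5.72
= 281.72 mOsm/kg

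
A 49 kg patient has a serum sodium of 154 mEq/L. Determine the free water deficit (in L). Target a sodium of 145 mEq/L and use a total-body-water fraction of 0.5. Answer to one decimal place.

1.5 L

TBW = 0.5 · 49 = 24.5 L
Free water deficit = TBW · (Na/145 − 1)
= 24.5 · (154/145 − 1)
= 24.5 · 0.0621
= 1.52 L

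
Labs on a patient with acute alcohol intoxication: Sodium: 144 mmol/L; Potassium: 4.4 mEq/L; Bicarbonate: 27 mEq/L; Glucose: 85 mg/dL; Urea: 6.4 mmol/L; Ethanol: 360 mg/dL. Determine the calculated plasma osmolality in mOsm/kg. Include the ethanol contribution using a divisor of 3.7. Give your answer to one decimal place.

Calculated osmolality = 2·Na + glucose/18 + urea + ethanol/3.7
= 2·144 + 85/18 + 6.4 + 360/3.7
= 288 + 4.72 + 6.40 + 97.30
= 396.42 mOsm/kg

396.4 mOsm/kg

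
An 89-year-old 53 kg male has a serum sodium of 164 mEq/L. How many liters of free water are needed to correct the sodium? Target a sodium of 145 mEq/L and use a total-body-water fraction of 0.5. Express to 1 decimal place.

TBW = 0.5 · 53 = 26.5 L
Free water deficit = TBW · (Na/145 − 1)
= 26.5 · (164/145 − 1)
= 26.5 · 0.131
= 3.47 L

3.5 L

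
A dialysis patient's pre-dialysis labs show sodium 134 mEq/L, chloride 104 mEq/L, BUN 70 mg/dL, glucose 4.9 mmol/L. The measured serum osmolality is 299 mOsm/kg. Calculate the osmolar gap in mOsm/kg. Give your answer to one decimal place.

1.1 mOsm/kg

Calculated osmolality = 2·Na + glucose + BUN/2.8
= 2·134 + 4.9 + 70/2.8
= 268 + 4.90 + 25
= 297.9 mOsm/kg ≈ 297.9 mOsm/kg
Osmolar gap = measured − calculated = 299 − 297.9 = 1.1 mOsm/kg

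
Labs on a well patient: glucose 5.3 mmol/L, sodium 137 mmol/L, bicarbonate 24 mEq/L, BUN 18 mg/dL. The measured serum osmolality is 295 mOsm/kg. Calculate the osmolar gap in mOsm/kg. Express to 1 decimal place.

9.3 mOsm/kg

Calculated osmolality = 2·Na + glucose + BUN/2.8
= 2·137 + 5.3 + 18/2.8
= 274 + 5.30 + 6.43
= 285.73 mOsm/kg ≈ 285.7 mOsm/kg
Osmolar gap = measured − calculated = 295 − 285.7 = 9.3 mOsm/kg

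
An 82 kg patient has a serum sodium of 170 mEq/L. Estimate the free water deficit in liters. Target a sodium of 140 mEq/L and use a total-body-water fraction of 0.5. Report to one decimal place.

8.8 L

TBW = 0.5 · 82 = 41 L
Free water deficit = TBW · (Na/140 − 1)
= 41 · (170/140 − 1)
= 41 · 0.2143
= 8.79 L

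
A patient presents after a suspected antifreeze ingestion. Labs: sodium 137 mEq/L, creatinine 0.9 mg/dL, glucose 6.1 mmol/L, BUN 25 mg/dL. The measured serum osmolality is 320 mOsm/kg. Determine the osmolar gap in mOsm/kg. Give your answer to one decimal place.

31.0 mOsm/kg

Calculated osmolality = 2·Na + glucose + BUN/2.8
= 2·137 + 6.1 + 25/2.8
= 274 + 6.10 + 8.93
= 289.03 mOsm/kg ≈ 289.0 mOsm/kg
Osmolar gap = measured − calculated = 320 − 289.0 = 31.0 mOsm/kg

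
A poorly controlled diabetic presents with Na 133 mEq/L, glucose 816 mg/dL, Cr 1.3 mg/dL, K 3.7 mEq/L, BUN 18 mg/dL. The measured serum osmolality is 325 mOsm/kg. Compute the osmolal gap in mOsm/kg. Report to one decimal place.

Calculated osmolality = 2·Na + glucose/18 + BUN/2.8
= 2·133 + 816/18 + 18/2.8
= 266 + 45.33 + 6.43
= 317.76 mOsm/kg ≈ 317.8 mOsm/kg
Osmolar gap = measured − calculated = 325 − 317.8 = 7.2 mOsm/kg

7.2 mOsm/kg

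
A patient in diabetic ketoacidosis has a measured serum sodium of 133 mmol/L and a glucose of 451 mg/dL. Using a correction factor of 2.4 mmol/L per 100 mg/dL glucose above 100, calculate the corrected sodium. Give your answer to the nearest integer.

Corrected Na = measured Na + 2.4 · (glucose − 100)/100
= 133 + 2.4 · (451 − 100)/100
= 133 + 8.4
= 141.4 mmol/L

141 mmol/L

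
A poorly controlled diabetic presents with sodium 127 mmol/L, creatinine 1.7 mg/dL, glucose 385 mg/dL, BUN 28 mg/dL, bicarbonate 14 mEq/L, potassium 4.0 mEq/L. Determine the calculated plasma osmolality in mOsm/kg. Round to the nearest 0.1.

285.4 mOsm/kg

Calculated osmolality = 2·Na + glucose/18 + BUN/2.8
= 2·127 + 385/18 + 28/2.8
= 254 + 21.39 + 10
= 285.39 mOsm/kg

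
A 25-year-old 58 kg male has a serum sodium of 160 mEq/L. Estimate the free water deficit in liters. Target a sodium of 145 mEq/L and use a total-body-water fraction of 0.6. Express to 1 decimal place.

3.6 L

TBW = 0.6 · 58 = 34.8 L
Free water deficit = TBW · (Na/145 − 1)
= 34.8 · (160/145 − 1)
= 34.8 · 0.1034
= 3.6 L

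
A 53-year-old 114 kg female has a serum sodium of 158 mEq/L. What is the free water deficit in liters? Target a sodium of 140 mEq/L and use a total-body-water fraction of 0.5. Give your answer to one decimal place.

7.3 L

TBW = 0.5 · 114 = 57 L
Free water deficit = TBW · (Na/140 − 1)
= 57 · (158/140 − 1)
= 57 · 0.1286
= 7.33 L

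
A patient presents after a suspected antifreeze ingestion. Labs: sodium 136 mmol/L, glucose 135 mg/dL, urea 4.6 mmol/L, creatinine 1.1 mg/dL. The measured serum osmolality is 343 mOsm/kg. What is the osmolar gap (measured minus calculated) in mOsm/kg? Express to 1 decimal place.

58.9 mOsm/kg

Calculated osmolality = 2·Na + glucose/18 + urea
= 2·136 + 135/18 + 4.6
= 272 + 7.50 + 4.60
= 284.1 mOsm/kg ≈ 284.1 mOsm/kg
Osmolar gap = measured − calculated = 343 − 284.1 = 58.9 mOsm/kg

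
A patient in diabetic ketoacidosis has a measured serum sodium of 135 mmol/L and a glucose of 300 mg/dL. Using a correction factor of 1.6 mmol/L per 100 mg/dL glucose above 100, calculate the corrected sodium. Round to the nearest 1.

138 mmol/L

Corrected Na = measured Na + 1.6 · (glucose − 100)/100
= 135 + 1.6 · (300 − 100)/100
= 135 + 3.2
= 138.2 mmol/L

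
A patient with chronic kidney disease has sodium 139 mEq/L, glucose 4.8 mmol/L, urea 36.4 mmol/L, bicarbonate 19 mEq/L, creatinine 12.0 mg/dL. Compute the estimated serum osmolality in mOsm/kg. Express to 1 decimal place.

Calculated osmolality = 2·Na + glucose + urea
= 2·139 + 4.8 + 36.4
= 278 + 4.80 + 36.40
= 319.2 mOsm/kg

319.2 mOsm/kg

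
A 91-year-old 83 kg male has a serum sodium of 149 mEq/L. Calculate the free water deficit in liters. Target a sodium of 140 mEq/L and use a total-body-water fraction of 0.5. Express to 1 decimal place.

TBW = 0.5 · 83 = 41.5 L
Free water deficit = TBW · (Na/140 − 1)
= 41.5 · (149/140 − 1)
= 41.5 · 0.0643
= 2.67 L

2.7 L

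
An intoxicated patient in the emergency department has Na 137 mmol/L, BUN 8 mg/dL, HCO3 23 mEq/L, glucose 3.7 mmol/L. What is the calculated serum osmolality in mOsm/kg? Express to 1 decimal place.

Calculated osmolality = 2·Na + glucose + BUN/2.8
= 2·137 + 3.7 + 8/2.8
= 274 + 3.70 + 2.86
= 280.56 mOsm/kg

280.6 mOsm/kg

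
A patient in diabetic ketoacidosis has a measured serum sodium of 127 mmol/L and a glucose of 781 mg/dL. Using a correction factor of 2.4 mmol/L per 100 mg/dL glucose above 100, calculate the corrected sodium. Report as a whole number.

143 mmol/L

Corrected Na = measured Na + 2.4 · (glucose − 100)/100
= 127 + 2.4 · (781 − 100)/100
= 127 + 16.3
= 143.3 mmol/L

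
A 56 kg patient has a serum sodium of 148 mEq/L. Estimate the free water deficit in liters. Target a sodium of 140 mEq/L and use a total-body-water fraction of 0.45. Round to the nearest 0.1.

1.4 L

TBW = 0.45 · 56 = 25.2 L
Free water deficit = TBW · (Na/140 − 1)
= 25.2 · (148/140 − 1)
= 25.2 · 0.0571
= 1.44 L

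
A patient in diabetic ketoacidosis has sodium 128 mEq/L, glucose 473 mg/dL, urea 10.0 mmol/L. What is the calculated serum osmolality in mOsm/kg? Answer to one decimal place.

292.3 mOsm/kg

Calculated osmolality = 2·Na + glucose/18 + urea
= 2·128 + 473/18 + 10
= 256 + 26.28 + 10
= 292.28 mOsm/kg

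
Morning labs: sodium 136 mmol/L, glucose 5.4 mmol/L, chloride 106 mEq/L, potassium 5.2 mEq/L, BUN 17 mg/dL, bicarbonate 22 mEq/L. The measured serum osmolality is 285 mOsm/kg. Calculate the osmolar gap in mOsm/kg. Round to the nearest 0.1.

1.5 mOsm/kg

Calculated osmolality = 2·Na + glucose + BUN/2.8
= 2·136 + 5.4 + 17/2.8
= 272 + 5.40 + 6.07
= 283.47 mOsm/kg ≈ 283.5 mOsm/kg
Osmolar gap = measured − calculated = 285 − 283.5 = 1.5 mOsm/kg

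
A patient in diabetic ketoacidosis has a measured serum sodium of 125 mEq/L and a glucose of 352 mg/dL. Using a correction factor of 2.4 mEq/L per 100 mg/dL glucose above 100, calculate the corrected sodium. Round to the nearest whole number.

131 mEq/L

Corrected Na = measured Na + 2.4 · (glucose − 100)/100
= 125 + 2.4 · (352 − 100)/100
= 125 + 6
= 131 mEq/L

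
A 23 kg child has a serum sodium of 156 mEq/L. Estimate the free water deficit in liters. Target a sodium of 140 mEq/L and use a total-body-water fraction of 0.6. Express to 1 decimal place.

1.6 L

TBW = 0.6 · 23 = 13.8 L
Free water deficit = TBW · (Na/140 − 1)
= 13.8 · (156/140 − 1)
= 13.8 · 0.1143
= 1.58 L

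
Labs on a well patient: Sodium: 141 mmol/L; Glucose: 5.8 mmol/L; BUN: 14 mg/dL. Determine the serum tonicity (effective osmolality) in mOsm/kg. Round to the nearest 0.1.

Effective osmolality excludes urea (freely permeant across cell membranes):
2·Na + glucose
= 2·141 + 5.8
= 282 + 5.8
= 287.8 mOsm/kg

287.8 mOsm/kg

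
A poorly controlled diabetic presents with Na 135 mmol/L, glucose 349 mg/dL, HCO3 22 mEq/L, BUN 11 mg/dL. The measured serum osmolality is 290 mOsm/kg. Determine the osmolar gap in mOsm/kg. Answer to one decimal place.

-3.3 mOsm/kg

Calculated osmolality = 2·Na + glucose/18 + BUN/2.8
= 2·135 + 349/18 + 11/2.8
= 270 + 19.39 + 3.93
= 293.32 mOsm/kg ≈ 293.3 mOsm/kg
Osmolar gap = measured − calculated = 290 − 293.3 = -3.3 mOsm/kg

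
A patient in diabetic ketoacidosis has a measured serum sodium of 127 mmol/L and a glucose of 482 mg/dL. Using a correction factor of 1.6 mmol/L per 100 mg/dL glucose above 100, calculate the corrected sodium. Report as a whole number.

Corrected Na = measured Na + 1.6 · (glucose − 100)/100
= 127 + 1.6 · (482 − 100)/100
= 127 + 6.1
= 133.1 mmol/L

133 mmol/L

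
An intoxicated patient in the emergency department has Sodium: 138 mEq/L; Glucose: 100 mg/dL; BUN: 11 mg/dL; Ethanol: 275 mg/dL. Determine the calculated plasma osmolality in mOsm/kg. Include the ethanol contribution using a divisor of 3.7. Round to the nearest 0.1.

Calculated osmolality = 2·Na + glucose/18 + BUN/2.8 + ethanol/3.7
= 2·138 + 100/18 + 11/2.8 + 275/3.7
= 276 + 5.56 + 3.93 + 74.32
= 359.81 mOsm/kg

359.8 mOsm/kg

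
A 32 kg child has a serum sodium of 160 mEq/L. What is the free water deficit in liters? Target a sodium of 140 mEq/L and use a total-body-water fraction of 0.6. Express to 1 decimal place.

TBW = 0.6 · 32 = 19.2 L
Free water deficit = TBW · (Na/140 − 1)
= 19.2 · (160/140 − 1)
= 19.2 · 0.1429
= 2.74 L

2.7 L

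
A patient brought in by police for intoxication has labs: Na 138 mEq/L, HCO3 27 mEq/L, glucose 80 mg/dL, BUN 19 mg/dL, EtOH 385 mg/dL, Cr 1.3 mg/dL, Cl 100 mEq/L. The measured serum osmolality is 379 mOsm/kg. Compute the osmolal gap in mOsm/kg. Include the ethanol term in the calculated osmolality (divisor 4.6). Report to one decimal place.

8.1 mOsm/kg

Calculated osmolality = 2·Na + glucose/18 + BUN/2.8 + ethanol/4.6
= 2·138 + 80/18 + 19/2.8 + 385/4.6
= 276 + 4.44 + 6.79 + 83.70
= 370.93 mOsm/kg ≈ 370.9 mOsm/kg
Osmolar gap = measured − calculated = 379 − 370.9 = 8.1 mOsm/kg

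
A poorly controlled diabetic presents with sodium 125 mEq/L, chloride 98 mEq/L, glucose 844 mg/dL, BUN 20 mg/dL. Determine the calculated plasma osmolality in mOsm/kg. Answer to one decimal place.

Calculated osmolality = 2·Na + glucose/18 + BUN/2.8
= 2·125 + 844/18 + 20/2.8
= 250 + 46.89 + 7.14
= 304.03 mOsm/kg

304.0 mOsm/kg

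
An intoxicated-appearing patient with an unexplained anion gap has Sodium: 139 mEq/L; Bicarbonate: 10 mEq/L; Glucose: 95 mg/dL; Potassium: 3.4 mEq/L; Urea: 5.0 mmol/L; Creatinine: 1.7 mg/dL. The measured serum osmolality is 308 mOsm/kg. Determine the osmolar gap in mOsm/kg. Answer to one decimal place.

19.7 mOsm/kg

Calculated osmolality = 2·Na + glucose/18 + urea
= 2·139 + 95/18 + 5
= 278 + 5.28 + 5
= 288.28 mOsm/kg ≈ 288.3 mOsm/kg
Osmolar gap = measured − calculated = 308 − 288.3 = 19.7 mOsm/kg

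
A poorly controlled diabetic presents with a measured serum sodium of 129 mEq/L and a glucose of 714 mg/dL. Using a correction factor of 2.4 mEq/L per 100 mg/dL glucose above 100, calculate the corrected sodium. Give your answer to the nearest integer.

144 mEq/L

Corrected Na = measured Na + 2.4 · (glucose − 100)/100
= 129 + 2.4 · (714 − 100)/100
= 129 + 14.7
= 143.7 mEq/L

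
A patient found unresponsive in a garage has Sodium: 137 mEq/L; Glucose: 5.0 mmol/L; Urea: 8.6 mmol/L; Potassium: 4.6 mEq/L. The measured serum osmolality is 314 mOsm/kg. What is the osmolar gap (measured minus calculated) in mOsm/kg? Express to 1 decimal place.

Calculated osmolality = 2·Na + glucose + urea
= 2·137 + 5 + 8.6
= 274 + 5 + 8.60
= 287.6 mOsm/kg ≈ 287.6 mOsm/kg
Osmolar gap = measured − calculated = 314 − 287.6 = 26.4 mOsm/kg

26.4 mOsm/kg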